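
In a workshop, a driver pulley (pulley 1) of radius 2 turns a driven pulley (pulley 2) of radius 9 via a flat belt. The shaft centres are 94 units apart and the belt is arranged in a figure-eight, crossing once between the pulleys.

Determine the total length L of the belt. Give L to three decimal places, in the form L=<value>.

L=223.846

crossed belt: β = asin((r1+r2)/C) = asin(11/94) = 6.7202°
wrap1 = wrap2 = π + 2β = 193.4404°
tangent length = C·cosβ = 93.3542
L = (r1+r2)·wrap + 2·C·cosβ = 11·3.3762 + 2·93.3542 = 223.8462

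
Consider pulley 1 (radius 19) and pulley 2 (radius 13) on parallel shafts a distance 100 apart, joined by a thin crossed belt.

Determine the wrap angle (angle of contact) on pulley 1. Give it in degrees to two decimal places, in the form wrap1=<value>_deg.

crossed belt: β = asin((r1+r2)/C) = asin(32/100) = 18.6629°
wrap1 = wrap2 = π + 2β = 217.3258°

wrap1=217.33_deg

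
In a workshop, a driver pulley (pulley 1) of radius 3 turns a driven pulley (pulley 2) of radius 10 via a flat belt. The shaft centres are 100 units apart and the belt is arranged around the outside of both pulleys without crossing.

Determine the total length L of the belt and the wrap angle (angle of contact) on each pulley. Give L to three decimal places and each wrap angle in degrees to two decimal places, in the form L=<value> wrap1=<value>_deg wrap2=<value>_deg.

L=241.331 wrap1=171.97_deg wrap2=188.03_deg

open belt: β = asin((r2−r1)/C) = asin(7/100) = 4.0140°
wrap1 = π − 2β = 171.9720°
wrap2 = π + 2β = 188.0280°
tangent length = C·cosβ = 99.7547
L = r1·wrap1 + r2·wrap2 + 2·C·cosβ = 3·3.0015 + 10·3.2817 + 2·99.7547 = 241.3309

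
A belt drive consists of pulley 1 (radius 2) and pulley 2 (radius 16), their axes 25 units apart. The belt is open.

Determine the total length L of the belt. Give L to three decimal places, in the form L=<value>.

open belt: β = asin((r2−r1)/C) = asin(14/25) = 34.0558°
wrap1 = π − 2β = 111.8884°
wrap2 = π + 2β = 248.1116°
tangent length = C·cosβ = 20.7123
L = r1·wrap1 + r2·wrap2 + 2·C·cosβ = 2·1.9528 + 16·4.3304 + 2·20.7123 = 114.6161

L=114.616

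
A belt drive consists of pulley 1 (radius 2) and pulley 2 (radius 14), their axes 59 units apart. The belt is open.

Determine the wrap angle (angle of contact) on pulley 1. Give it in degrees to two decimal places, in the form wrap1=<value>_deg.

wrap1=156.53_deg

open belt: β = asin((r2−r1)/C) = asin(12/59) = 11.7353°
wrap1 = π − 2β = 156.5295°
wrap2 = π + 2β = 203.4705°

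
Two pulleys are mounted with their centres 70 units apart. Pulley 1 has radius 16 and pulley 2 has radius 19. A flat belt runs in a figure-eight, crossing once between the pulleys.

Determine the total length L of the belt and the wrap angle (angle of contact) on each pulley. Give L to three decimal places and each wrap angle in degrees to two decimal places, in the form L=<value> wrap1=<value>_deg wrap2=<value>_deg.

crossed belt: β = asin((r1+r2)/C) = asin(35/70) = 30.0000°
wrap1 = wrap2 = π + 2β = 240.0000°
tangent length = C·cosβ = 60.6218
L = (r1+r2)·wrap + 2·C·cosβ = 35·4.1888 + 2·60.6218 = 267.8512

L=267.851 wrap1=240.00_deg wrap2=240.00_deg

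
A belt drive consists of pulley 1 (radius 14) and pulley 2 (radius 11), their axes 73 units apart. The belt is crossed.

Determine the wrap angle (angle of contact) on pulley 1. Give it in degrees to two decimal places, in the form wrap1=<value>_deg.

crossed belt: β = asin((r1+r2)/C) = asin(25/73) = 20.0272°
wrap1 = wrap2 = π + 2β = 220.0543°

wrap1=220.05_deg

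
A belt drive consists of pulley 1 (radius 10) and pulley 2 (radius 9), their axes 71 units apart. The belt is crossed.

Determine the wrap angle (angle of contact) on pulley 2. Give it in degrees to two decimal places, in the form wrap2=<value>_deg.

wrap2=211.04_deg

crossed belt: β = asin((r1+r2)/C) = asin(19/71) = 15.5218°
wrap1 = wrap2 = π + 2β = 211.0437°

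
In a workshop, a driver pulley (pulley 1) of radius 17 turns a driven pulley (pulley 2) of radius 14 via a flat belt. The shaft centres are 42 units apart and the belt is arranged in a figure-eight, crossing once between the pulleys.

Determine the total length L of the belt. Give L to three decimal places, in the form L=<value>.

crossed belt: β = asin((r1+r2)/C) = asin(31/42) = 47.5694°
wrap1 = wrap2 = π + 2β = 275.1388°
tangent length = C·cosβ = 28.3373
L = (r1+r2)·wrap + 2·C·cosβ = 31·4.8021 + 2·28.3373 = 205.5389

L=205.539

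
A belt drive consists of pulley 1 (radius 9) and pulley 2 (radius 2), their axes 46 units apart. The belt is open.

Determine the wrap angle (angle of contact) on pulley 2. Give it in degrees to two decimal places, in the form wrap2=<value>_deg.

wrap2=162.49_deg

open belt: β = asin((r2−r1)/C) = asin(-7/46) = -8.7529°
wrap1 = π − 2β = 197.5059°
wrap2 = π + 2β = 162.4941°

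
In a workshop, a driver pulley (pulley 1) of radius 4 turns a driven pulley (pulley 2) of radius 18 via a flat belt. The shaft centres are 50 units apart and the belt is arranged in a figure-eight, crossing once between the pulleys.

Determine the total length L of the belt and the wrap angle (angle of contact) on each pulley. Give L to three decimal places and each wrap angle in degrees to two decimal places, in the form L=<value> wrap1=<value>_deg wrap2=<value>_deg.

crossed belt: β = asin((r1+r2)/C) = asin(22/50) = 26.1039°
wrap1 = wrap2 = π + 2β = 232.2078°
tangent length = C·cosβ = 44.8999
L = (r1+r2)·wrap + 2·C·cosβ = 22·4.0528 + 2·44.8999 = 178.9612

L=178.961 wrap1=232.21_deg wrap2=232.21_deg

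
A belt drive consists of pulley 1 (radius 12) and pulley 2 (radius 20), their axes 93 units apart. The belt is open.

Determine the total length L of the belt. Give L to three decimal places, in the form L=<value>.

L=287.220

open belt: β = asin((r2−r1)/C) = asin(8/93) = 4.9348°
wrap1 = π − 2β = 170.1305°
wrap2 = π + 2β = 189.8695°
tangent length = C·cosβ = 92.6553
L = r1·wrap1 + r2·wrap2 + 2·C·cosβ = 12·2.9693 + 20·3.3138 + 2·92.6553 = 287.2196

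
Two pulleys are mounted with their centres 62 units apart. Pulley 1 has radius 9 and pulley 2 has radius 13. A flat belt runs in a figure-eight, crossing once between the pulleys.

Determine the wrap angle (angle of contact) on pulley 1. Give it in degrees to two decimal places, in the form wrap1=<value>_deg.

wrap1=221.57_deg

crossed belt: β = asin((r1+r2)/C) = asin(22/62) = 20.7836°
wrap1 = wrap2 = π + 2β = 221.5671°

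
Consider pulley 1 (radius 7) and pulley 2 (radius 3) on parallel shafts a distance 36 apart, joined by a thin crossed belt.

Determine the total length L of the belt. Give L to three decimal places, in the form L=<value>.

crossed belt: β = asin((r1+r2)/C) = asin(10/36) = 16.1276°
wrap1 = wrap2 = π + 2β = 212.2552°
tangent length = C·cosβ = 34.5832
L = (r1+r2)·wrap + 2·C·cosβ = 10·3.7046 + 2·34.5832 = 106.2120

L=106.212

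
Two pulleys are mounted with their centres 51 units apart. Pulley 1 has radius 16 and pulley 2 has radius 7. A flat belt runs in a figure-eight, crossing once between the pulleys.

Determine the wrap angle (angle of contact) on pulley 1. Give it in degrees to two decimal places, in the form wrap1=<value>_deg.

crossed belt: β = asin((r1+r2)/C) = asin(23/51) = 26.8066°
wrap1 = wrap2 = π + 2β = 233.6132°

wrap1=233.61_deg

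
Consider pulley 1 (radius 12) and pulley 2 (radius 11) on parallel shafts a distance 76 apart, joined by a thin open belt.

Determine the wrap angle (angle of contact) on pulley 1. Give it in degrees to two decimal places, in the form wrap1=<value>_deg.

open belt: β = asin((r2−r1)/C) = asin(-1/76) = -0.7539°
wrap1 = π − 2β = 181.5078°
wrap2 = π + 2β = 178.4922°

wrap1=181.51_deg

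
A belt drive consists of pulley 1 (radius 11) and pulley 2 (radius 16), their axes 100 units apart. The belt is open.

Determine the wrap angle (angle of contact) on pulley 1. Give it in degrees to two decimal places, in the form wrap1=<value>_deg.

wrap1=174.27_deg

open belt: β = asin((r2−r1)/C) = asin(5/100) = 2.8660°
wrap1 = π − 2β = 174.2680°
wrap2 = π + 2β = 185.7320°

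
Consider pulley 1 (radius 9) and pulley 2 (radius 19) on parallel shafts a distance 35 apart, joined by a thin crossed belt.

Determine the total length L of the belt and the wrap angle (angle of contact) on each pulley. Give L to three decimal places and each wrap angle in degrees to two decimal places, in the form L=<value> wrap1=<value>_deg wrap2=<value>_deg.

crossed belt: β = asin((r1+r2)/C) = asin(28/35) = 53.1301°
wrap1 = wrap2 = π + 2β = 286.2602°
tangent length = C·cosβ = 21.0000
L = (r1+r2)·wrap + 2·C·cosβ = 28·4.9962 + 2·21.0000 = 181.8931

L=181.893 wrap1=286.26_deg wrap2=286.26_deg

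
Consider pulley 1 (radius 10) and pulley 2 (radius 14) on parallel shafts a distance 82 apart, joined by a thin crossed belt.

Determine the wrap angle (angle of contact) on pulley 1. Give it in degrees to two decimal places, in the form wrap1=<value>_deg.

wrap1=214.04_deg

crossed belt: β = asin((r1+r2)/C) = asin(24/82) = 17.0186°
wrap1 = wrap2 = π + 2β = 214.0373°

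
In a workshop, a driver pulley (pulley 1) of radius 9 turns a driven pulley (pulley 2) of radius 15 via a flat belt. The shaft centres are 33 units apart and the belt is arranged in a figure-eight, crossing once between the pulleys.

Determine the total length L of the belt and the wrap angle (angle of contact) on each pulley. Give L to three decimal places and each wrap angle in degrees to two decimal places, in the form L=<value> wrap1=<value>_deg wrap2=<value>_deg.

L=159.786 wrap1=273.32_deg wrap2=273.32_deg

crossed belt: β = asin((r1+r2)/C) = asin(24/33) = 46.6582°
wrap1 = wrap2 = π + 2β = 273.3165°
tangent length = C·cosβ = 22.6495
L = (r1+r2)·wrap + 2·C·cosβ = 24·4.7703 + 2·22.6495 = 159.7855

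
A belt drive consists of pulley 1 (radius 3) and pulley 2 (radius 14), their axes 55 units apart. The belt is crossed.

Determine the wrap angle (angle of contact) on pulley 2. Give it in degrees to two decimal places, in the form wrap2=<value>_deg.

crossed belt: β = asin((r1+r2)/C) = asin(17/55) = 18.0045°
wrap1 = wrap2 = π + 2β = 216.0089°

wrap2=216.01_deg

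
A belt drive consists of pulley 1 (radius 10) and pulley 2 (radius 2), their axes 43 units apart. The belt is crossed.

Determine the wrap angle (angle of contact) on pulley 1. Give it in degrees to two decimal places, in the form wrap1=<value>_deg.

wrap1=212.41_deg

crossed belt: β = asin((r1+r2)/C) = asin(12/43) = 16.2047°
wrap1 = wrap2 = π + 2β = 212.4094°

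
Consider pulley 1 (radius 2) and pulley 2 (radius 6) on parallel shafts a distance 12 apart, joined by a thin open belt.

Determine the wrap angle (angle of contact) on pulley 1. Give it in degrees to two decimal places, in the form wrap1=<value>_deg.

wrap1=141.06_deg

open belt: β = asin((r2−r1)/C) = asin(4/12) = 19.4712°
wrap1 = π − 2β = 141.0576°
wrap2 = π + 2β = 218.9424°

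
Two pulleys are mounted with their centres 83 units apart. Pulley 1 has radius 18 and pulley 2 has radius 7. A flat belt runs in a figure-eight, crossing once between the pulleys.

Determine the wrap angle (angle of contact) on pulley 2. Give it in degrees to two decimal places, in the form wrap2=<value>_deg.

crossed belt: β = asin((r1+r2)/C) = asin(25/83) = 17.5300°
wrap1 = wrap2 = π + 2β = 215.0600°

wrap2=215.06_deg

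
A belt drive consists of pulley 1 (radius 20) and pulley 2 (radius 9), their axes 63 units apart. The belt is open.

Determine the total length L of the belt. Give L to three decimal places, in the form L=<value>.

L=219.032

open belt: β = asin((r2−r1)/C) = asin(-11/63) = -10.0556°
wrap1 = π − 2β = 200.1111°
wrap2 = π + 2β = 159.8889°
tangent length = C·cosβ = 62.0322
L = r1·wrap1 + r2·wrap2 + 2·C·cosβ = 20·3.4926 + 9·2.7906 + 2·62.0322 = 219.0317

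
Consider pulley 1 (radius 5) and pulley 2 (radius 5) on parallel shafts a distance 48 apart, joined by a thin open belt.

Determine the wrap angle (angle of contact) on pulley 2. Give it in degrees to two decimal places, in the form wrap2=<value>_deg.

wrap2=180.00_deg

open belt: β = asin((r2−r1)/C) = asin(0/48) = 0.0000°
wrap1 = π − 2β = 180.0000°
wrap2 = π + 2β = 180.0000°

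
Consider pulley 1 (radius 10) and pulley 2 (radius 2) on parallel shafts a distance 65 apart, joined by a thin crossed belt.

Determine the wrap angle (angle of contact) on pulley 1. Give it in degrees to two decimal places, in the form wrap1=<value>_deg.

wrap1=201.28_deg

crossed belt: β = asin((r1+r2)/C) = asin(12/65) = 10.6387°
wrap1 = wrap2 = π + 2β = 201.2774°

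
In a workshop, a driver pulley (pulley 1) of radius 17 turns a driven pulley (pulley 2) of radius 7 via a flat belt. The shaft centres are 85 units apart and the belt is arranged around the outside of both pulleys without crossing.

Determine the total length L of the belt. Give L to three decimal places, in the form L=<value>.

L=246.576

open belt: β = asin((r2−r1)/C) = asin(-10/85) = -6.7563°
wrap1 = π − 2β = 193.5127°
wrap2 = π + 2β = 166.4873°
tangent length = C·cosβ = 84.4097
L = r1·wrap1 + r2·wrap2 + 2·C·cosβ = 17·3.3774 + 7·2.9058 + 2·84.4097 = 246.5761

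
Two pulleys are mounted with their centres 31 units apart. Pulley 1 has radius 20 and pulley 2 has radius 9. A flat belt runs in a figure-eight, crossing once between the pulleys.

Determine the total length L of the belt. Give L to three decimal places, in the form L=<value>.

crossed belt: β = asin((r1+r2)/C) = asin(29/31) = 69.3065°
wrap1 = wrap2 = π + 2β = 318.6129°
tangent length = C·cosβ = 10.9545
L = (r1+r2)·wrap + 2·C·cosβ = 29·5.5608 + 2·10.9545 = 183.1734

L=183.173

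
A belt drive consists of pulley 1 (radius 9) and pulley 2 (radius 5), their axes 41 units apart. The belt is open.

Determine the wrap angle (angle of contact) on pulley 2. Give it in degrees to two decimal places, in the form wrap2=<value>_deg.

open belt: β = asin((r2−r1)/C) = asin(-4/41) = -5.5987°
wrap1 = π − 2β = 191.1975°
wrap2 = π + 2β = 168.8025°

wrap2=168.80_deg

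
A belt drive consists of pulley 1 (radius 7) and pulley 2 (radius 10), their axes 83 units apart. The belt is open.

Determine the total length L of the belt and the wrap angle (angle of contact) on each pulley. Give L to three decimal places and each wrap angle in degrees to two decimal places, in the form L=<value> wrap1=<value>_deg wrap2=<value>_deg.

open belt: β = asin((r2−r1)/C) = asin(3/83) = 2.0714°
wrap1 = π − 2β = 175.8572°
wrap2 = π + 2β = 184.1428°
tangent length = C·cosβ = 82.9458
L = r1·wrap1 + r2·wrap2 + 2·C·cosβ = 7·3.0693 + 10·3.2139 + 2·82.9458 = 219.5155

L=219.516 wrap1=175.86_deg wrap2=184.14_deg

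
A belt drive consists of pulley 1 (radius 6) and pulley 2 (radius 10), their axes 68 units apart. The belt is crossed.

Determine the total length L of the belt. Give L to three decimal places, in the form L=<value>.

L=190.048

crossed belt: β = asin((r1+r2)/C) = asin(16/68) = 13.6090°
wrap1 = wrap2 = π + 2β = 207.2179°
tangent length = C·cosβ = 66.0908
L = (r1+r2)·wrap + 2·C·cosβ = 16·3.6166 + 2·66.0908 = 190.0479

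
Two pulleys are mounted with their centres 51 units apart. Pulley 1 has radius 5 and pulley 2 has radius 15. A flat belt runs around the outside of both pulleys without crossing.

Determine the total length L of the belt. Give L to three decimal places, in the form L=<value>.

L=166.799

open belt: β = asin((r2−r1)/C) = asin(10/51) = 11.3077°
wrap1 = π − 2β = 157.3845°
wrap2 = π + 2β = 202.6155°
tangent length = C·cosβ = 50.0100
L = r1·wrap1 + r2·wrap2 + 2·C·cosβ = 5·2.7469 + 15·3.5363 + 2·50.0100 = 166.7990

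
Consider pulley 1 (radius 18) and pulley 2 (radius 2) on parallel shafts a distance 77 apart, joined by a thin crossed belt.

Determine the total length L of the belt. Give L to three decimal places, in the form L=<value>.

L=222.056

crossed belt: β = asin((r1+r2)/C) = asin(20/77) = 15.0547°
wrap1 = wrap2 = π + 2β = 210.1093°
tangent length = C·cosβ = 74.3572
L = (r1+r2)·wrap + 2·C·cosβ = 20·3.6671 + 2·74.3572 = 222.0565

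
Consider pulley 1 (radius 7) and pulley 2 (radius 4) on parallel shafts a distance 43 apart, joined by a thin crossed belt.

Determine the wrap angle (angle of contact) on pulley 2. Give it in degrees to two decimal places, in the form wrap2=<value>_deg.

crossed belt: β = asin((r1+r2)/C) = asin(11/43) = 14.8218°
wrap1 = wrap2 = π + 2β = 209.6436°

wrap2=209.64_deg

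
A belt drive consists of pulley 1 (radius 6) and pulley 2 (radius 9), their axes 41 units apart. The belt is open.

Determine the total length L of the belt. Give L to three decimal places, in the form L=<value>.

open belt: β = asin((r2−r1)/C) = asin(3/41) = 4.1961°
wrap1 = π − 2β = 171.6078°
wrap2 = π + 2β = 188.3922°
tangent length = C·cosβ = 40.8901
L = r1·wrap1 + r2·wrap2 + 2·C·cosβ = 6·2.9951 + 9·3.2881 + 2·40.8901 = 129.3435

L=129.344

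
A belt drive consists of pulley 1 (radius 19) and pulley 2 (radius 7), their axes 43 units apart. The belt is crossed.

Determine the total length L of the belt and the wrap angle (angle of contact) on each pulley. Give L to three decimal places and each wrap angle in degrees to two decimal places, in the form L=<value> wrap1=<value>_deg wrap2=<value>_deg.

crossed belt: β = asin((r1+r2)/C) = asin(26/43) = 37.2037°
wrap1 = wrap2 = π + 2β = 254.4075°
tangent length = C·cosβ = 34.2491
L = (r1+r2)·wrap + 2·C·cosβ = 26·4.4402 + 2·34.2491 = 183.9446

L=183.945 wrap1=254.41_deg wrap2=254.41_deg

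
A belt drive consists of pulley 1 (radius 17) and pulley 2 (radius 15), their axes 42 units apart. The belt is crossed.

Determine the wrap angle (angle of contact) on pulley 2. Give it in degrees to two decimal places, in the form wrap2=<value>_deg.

wrap2=279.26_deg

crossed belt: β = asin((r1+r2)/C) = asin(32/42) = 49.6324°
wrap1 = wrap2 = π + 2β = 279.2648°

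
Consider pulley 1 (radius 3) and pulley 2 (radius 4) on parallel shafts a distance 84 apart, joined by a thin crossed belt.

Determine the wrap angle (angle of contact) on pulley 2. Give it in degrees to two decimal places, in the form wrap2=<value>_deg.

crossed belt: β = asin((r1+r2)/C) = asin(7/84) = 4.7802°
wrap1 = wrap2 = π + 2β = 189.5604°

wrap2=189.56_deg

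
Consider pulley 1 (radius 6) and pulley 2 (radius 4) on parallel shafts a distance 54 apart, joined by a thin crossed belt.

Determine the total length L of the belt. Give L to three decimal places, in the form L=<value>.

L=141.273

crossed belt: β = asin((r1+r2)/C) = asin(10/54) = 10.6719°
wrap1 = wrap2 = π + 2β = 201.3439°
tangent length = C·cosβ = 53.0660
L = (r1+r2)·wrap + 2·C·cosβ = 10·3.5141 + 2·53.0660 = 141.2731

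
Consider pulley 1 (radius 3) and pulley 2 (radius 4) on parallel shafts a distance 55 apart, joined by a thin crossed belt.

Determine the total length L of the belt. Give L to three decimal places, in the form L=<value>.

L=132.883

crossed belt: β = asin((r1+r2)/C) = asin(7/55) = 7.3120°
wrap1 = wrap2 = π + 2β = 194.6240°
tangent length = C·cosβ = 54.5527
L = (r1+r2)·wrap + 2·C·cosβ = 7·3.3968 + 2·54.5527 = 132.8833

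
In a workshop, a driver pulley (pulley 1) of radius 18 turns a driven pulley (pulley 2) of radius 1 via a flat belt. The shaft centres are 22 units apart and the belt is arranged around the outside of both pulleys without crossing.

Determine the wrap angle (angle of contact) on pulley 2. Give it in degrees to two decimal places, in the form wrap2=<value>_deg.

open belt: β = asin((r2−r1)/C) = asin(-17/22) = -50.5994°
wrap1 = π − 2β = 281.1989°
wrap2 = π + 2β = 78.8011°

wrap2=78.80_deg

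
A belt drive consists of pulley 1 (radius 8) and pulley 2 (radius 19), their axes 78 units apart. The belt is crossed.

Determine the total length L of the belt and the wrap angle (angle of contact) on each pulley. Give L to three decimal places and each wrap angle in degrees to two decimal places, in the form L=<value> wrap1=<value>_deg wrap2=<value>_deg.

L=250.266 wrap1=220.50_deg wrap2=220.50_deg

crossed belt: β = asin((r1+r2)/C) = asin(27/78) = 20.2522°
wrap1 = wrap2 = π + 2β = 220.5045°
tangent length = C·cosβ = 73.1779
L = (r1+r2)·wrap + 2·C·cosβ = 27·3.8485 + 2·73.1779 = 250.2660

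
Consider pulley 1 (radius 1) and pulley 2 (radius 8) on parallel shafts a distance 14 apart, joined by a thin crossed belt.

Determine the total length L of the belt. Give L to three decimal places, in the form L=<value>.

L=62.290

crossed belt: β = asin((r1+r2)/C) = asin(9/14) = 40.0052°
wrap1 = wrap2 = π + 2β = 260.0104°
tangent length = C·cosβ = 10.7238
L = (r1+r2)·wrap + 2·C·cosβ = 9·4.5380 + 2·10.7238 = 62.2899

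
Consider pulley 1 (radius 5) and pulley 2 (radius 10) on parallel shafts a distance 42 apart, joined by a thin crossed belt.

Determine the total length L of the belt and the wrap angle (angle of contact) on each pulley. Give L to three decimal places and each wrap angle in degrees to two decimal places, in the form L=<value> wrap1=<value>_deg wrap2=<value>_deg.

crossed belt: β = asin((r1+r2)/C) = asin(15/42) = 20.9248°
wrap1 = wrap2 = π + 2β = 221.8497°
tangent length = C·cosβ = 39.2301
L = (r1+r2)·wrap + 2·C·cosβ = 15·3.8720 + 2·39.2301 = 136.5403

L=136.540 wrap1=221.85_deg wrap2=221.85_deg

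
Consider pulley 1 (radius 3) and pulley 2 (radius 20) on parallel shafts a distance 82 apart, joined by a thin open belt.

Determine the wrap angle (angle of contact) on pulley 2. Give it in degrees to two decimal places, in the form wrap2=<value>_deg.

open belt: β = asin((r2−r1)/C) = asin(17/82) = 11.9652°
wrap1 = π − 2β = 156.0697°
wrap2 = π + 2β = 203.9303°

wrap2=203.93_deg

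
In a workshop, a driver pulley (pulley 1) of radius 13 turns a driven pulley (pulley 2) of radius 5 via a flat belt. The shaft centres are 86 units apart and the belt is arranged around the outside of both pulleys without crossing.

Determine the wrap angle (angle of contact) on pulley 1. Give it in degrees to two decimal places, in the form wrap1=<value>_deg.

wrap1=190.68_deg

open belt: β = asin((r2−r1)/C) = asin(-8/86) = -5.3376°
wrap1 = π − 2β = 190.6751°
wrap2 = π + 2β = 169.3249°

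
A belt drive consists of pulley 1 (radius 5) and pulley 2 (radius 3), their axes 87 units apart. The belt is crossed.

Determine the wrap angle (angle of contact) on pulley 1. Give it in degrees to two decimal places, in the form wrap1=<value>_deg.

wrap1=190.55_deg

crossed belt: β = asin((r1+r2)/C) = asin(8/87) = 5.2760°
wrap1 = wrap2 = π + 2β = 190.5521°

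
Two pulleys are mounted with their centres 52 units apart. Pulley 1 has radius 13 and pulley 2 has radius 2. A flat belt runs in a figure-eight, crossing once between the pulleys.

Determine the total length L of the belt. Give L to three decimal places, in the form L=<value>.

crossed belt: β = asin((r1+r2)/C) = asin(15/52) = 16.7659°
wrap1 = wrap2 = π + 2β = 213.5317°
tangent length = C·cosβ = 49.7896
L = (r1+r2)·wrap + 2·C·cosβ = 15·3.7268 + 2·49.7896 = 155.4816

L=155.482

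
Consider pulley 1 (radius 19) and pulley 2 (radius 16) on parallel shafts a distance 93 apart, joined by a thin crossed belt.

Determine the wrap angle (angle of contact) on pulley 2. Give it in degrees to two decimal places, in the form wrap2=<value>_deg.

wrap2=224.21_deg

crossed belt: β = asin((r1+r2)/C) = asin(35/93) = 22.1074°
wrap1 = wrap2 = π + 2β = 224.2148°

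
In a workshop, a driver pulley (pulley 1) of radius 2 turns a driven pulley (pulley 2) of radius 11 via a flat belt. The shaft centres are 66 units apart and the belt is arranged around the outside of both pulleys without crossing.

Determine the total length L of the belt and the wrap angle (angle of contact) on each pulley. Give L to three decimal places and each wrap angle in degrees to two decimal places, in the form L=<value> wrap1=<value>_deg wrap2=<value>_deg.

open belt: β = asin((r2−r1)/C) = asin(9/66) = 7.8375°
wrap1 = π − 2β = 164.3250°
wrap2 = π + 2β = 195.6750°
tangent length = C·cosβ = 65.3835
L = r1·wrap1 + r2·wrap2 + 2·C·cosβ = 2·2.8680 + 11·3.4152 + 2·65.3835 = 174.0699

L=174.070 wrap1=164.33_deg wrap2=195.67_deg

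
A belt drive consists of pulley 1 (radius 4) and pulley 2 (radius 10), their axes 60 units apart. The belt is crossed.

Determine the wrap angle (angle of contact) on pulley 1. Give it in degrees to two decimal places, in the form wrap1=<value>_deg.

wrap1=206.99_deg

crossed belt: β = asin((r1+r2)/C) = asin(14/60) = 13.4934°
wrap1 = wrap2 = π + 2β = 206.9868°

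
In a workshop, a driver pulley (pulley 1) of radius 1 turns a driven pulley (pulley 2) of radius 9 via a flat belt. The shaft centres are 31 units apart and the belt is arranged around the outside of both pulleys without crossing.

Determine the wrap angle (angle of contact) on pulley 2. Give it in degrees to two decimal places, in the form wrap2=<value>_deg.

wrap2=209.91_deg

open belt: β = asin((r2−r1)/C) = asin(8/31) = 14.9552°
wrap1 = π − 2β = 150.0895°
wrap2 = π + 2β = 209.9105°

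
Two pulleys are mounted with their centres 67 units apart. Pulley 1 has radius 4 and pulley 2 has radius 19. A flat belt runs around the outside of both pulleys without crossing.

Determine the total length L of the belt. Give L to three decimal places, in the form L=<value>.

open belt: β = asin((r2−r1)/C) = asin(15/67) = 12.9371°
wrap1 = π − 2β = 154.1259°
wrap2 = π + 2β = 205.8741°
tangent length = C·cosβ = 65.2993
L = r1·wrap1 + r2·wrap2 + 2·C·cosβ = 4·2.6900 + 19·3.5932 + 2·65.2993 = 209.6291

L=209.629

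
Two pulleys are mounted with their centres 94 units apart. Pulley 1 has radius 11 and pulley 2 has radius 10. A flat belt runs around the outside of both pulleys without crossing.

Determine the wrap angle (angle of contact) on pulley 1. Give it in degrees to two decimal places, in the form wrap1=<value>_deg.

open belt: β = asin((r2−r1)/C) = asin(-1/94) = -0.6095°
wrap1 = π − 2β = 181.2191°
wrap2 = π + 2β = 178.7809°

wrap1=181.22_deg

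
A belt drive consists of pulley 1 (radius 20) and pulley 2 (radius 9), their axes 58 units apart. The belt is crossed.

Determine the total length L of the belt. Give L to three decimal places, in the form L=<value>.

L=221.934

crossed belt: β = asin((r1+r2)/C) = asin(29/58) = 30.0000°
wrap1 = wrap2 = π + 2β = 240.0000°
tangent length = C·cosβ = 50.2295
L = (r1+r2)·wrap + 2·C·cosβ = 29·4.1888 + 2·50.2295 = 221.9339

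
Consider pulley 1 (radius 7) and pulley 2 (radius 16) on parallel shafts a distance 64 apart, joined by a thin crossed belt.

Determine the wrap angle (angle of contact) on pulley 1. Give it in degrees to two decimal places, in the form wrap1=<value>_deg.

crossed belt: β = asin((r1+r2)/C) = asin(23/64) = 21.0618°
wrap1 = wrap2 = π + 2β = 222.1236°

wrap1=222.12_deg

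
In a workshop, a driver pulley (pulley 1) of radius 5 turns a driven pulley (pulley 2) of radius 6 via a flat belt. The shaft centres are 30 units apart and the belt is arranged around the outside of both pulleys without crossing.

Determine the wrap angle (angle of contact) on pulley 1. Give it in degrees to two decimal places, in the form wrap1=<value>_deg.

wrap1=176.18_deg

open belt: β = asin((r2−r1)/C) = asin(1/30) = 1.9102°
wrap1 = π − 2β = 176.1796°
wrap2 = π + 2β = 183.8204°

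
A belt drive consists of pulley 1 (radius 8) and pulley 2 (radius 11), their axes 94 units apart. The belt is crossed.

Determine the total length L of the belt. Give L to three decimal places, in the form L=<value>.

crossed belt: β = asin((r1+r2)/C) = asin(19/94) = 11.6614°
wrap1 = wrap2 = π + 2β = 203.3228°
tangent length = C·cosβ = 92.0598
L = (r1+r2)·wrap + 2·C·cosβ = 19·3.5487 + 2·92.0598 = 251.5439

L=251.544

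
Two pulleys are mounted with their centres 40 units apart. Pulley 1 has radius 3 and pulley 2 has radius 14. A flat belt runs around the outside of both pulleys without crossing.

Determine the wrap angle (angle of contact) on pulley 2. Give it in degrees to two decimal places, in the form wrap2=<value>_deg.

open belt: β = asin((r2−r1)/C) = asin(11/40) = 15.9620°
wrap1 = π − 2β = 148.0760°
wrap2 = π + 2β = 211.9240°

wrap2=211.92_deg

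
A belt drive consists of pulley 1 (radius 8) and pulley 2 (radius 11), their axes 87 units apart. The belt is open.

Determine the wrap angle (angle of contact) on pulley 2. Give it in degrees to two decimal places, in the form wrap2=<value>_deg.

open belt: β = asin((r2−r1)/C) = asin(3/87) = 1.9761°
wrap1 = π − 2β = 176.0478°
wrap2 = π + 2β = 183.9522°

wrap2=183.95_deg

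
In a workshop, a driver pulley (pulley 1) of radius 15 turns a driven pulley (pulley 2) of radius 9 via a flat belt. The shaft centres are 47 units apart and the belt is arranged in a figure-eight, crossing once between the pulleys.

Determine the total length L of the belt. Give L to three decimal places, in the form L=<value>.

L=181.944

crossed belt: β = asin((r1+r2)/C) = asin(24/47) = 30.7064°
wrap1 = wrap2 = π + 2β = 241.4127°
tangent length = C·cosβ = 40.4104
L = (r1+r2)·wrap + 2·C·cosβ = 24·4.2134 + 2·40.4104 = 181.9435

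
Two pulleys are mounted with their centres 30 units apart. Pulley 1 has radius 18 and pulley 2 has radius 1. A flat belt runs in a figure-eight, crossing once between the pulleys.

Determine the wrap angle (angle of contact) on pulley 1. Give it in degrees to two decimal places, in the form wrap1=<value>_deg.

crossed belt: β = asin((r1+r2)/C) = asin(19/30) = 39.2965°
wrap1 = wrap2 = π + 2β = 258.5930°

wrap1=258.59_deg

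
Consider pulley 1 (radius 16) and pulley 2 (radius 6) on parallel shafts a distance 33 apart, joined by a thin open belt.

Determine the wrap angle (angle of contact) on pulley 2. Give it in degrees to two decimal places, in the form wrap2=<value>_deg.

wrap2=144.72_deg

open belt: β = asin((r2−r1)/C) = asin(-10/33) = -17.6397°
wrap1 = π − 2β = 215.2794°
wrap2 = π + 2β = 144.7206°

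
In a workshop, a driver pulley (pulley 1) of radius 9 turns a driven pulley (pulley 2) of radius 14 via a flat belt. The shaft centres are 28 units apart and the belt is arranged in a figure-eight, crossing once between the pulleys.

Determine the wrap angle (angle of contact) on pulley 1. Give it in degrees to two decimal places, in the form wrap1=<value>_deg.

wrap1=290.46_deg

crossed belt: β = asin((r1+r2)/C) = asin(23/28) = 55.2281°
wrap1 = wrap2 = π + 2β = 290.4561°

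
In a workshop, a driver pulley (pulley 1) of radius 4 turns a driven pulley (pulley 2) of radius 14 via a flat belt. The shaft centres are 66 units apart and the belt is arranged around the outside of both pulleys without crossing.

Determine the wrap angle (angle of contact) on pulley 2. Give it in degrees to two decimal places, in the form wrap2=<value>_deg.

open belt: β = asin((r2−r1)/C) = asin(10/66) = 8.7147°
wrap1 = π − 2β = 162.5705°
wrap2 = π + 2β = 197.4295°

wrap2=197.43_deg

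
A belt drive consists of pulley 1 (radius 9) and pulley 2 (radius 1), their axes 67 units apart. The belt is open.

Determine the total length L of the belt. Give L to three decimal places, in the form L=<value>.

open belt: β = asin((r2−r1)/C) = asin(-8/67) = -6.8576°
wrap1 = π − 2β = 193.7153°
wrap2 = π + 2β = 166.2847°
tangent length = C·cosβ = 66.5207
L = r1·wrap1 + r2·wrap2 + 2·C·cosβ = 9·3.3810 + 1·2.9022 + 2·66.5207 = 166.3723

L=166.372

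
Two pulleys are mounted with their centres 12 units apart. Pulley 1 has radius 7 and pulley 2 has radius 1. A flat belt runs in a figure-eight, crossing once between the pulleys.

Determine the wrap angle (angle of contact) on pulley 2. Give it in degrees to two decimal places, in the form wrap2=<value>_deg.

crossed belt: β = asin((r1+r2)/C) = asin(8/12) = 41.8103°
wrap1 = wrap2 = π + 2β = 263.6206°

wrap2=263.62_deg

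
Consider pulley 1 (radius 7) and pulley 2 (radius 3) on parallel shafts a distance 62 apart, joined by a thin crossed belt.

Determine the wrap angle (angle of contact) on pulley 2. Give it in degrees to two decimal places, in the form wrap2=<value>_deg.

wrap2=198.56_deg

crossed belt: β = asin((r1+r2)/C) = asin(10/62) = 9.2818°
wrap1 = wrap2 = π + 2β = 198.5636°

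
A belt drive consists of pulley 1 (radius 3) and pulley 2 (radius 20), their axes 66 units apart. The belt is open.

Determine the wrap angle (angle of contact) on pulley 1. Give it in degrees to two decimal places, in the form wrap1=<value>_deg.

open belt: β = asin((r2−r1)/C) = asin(17/66) = 14.9263°
wrap1 = π − 2β = 150.1475°
wrap2 = π + 2β = 209.8525°

wrap1=150.15_deg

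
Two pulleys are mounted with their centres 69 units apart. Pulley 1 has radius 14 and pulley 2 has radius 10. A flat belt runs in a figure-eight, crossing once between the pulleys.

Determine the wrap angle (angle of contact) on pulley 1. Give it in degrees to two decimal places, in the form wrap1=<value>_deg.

wrap1=220.71_deg

crossed belt: β = asin((r1+r2)/C) = asin(24/69) = 20.3544°
wrap1 = wrap2 = π + 2β = 220.7088°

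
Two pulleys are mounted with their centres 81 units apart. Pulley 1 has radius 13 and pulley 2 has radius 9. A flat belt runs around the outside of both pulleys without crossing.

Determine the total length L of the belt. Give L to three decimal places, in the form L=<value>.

open belt: β = asin((r2−r1)/C) = asin(-4/81) = -2.8306°
wrap1 = π − 2β = 185.6611°
wrap2 = π + 2β = 174.3389°
tangent length = C·cosβ = 80.9012
L = r1·wrap1 + r2·wrap2 + 2·C·cosβ = 13·3.2404 + 9·3.0428 + 2·80.9012 = 231.3126

L=231.313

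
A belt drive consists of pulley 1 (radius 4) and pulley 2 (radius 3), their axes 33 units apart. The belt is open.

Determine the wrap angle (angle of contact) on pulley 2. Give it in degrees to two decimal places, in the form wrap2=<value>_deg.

wrap2=176.53_deg

open belt: β = asin((r2−r1)/C) = asin(-1/33) = -1.7365°
wrap1 = π − 2β = 183.4730°
wrap2 = π + 2β = 176.5270°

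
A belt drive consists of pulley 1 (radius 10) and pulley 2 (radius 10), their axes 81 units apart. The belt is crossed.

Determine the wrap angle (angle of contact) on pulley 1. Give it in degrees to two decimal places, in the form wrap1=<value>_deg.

crossed belt: β = asin((r1+r2)/C) = asin(20/81) = 14.2949°
wrap1 = wrap2 = π + 2β = 208.5899°

wrap1=208.59_deg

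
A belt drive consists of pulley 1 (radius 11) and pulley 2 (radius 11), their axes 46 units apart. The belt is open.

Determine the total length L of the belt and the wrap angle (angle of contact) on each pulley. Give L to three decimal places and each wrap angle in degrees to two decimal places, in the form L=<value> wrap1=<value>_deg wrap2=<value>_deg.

L=161.115 wrap1=180.00_deg wrap2=180.00_deg

open belt: β = asin((r2−r1)/C) = asin(0/46) = 0.0000°
wrap1 = π − 2β = 180.0000°
wrap2 = π + 2β = 180.0000°
tangent length = C·cosβ = 46.0000
L = r1·wrap1 + r2·wrap2 + 2·C·cosβ = 11·3.1416 + 11·3.1416 + 2·46.0000 = 161.1150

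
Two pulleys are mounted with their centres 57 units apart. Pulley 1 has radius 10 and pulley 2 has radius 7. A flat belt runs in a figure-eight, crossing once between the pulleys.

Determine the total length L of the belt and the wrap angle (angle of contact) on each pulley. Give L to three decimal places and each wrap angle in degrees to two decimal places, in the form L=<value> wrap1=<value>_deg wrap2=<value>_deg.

crossed belt: β = asin((r1+r2)/C) = asin(17/57) = 17.3523°
wrap1 = wrap2 = π + 2β = 214.7045°
tangent length = C·cosβ = 54.4059
L = (r1+r2)·wrap + 2·C·cosβ = 17·3.7473 + 2·54.4059 = 172.5159

L=172.516 wrap1=214.70_deg wrap2=214.70_deg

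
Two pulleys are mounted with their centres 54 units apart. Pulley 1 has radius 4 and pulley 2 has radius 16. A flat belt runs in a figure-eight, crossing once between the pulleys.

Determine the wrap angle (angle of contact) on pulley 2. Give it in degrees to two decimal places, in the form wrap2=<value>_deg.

crossed belt: β = asin((r1+r2)/C) = asin(20/54) = 21.7385°
wrap1 = wrap2 = π + 2β = 223.4769°

wrap2=223.48_deg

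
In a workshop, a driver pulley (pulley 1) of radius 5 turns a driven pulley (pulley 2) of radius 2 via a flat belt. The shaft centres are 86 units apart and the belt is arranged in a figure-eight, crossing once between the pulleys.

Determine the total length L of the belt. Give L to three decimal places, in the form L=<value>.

crossed belt: β = asin((r1+r2)/C) = asin(7/86) = 4.6688°
wrap1 = wrap2 = π + 2β = 189.3375°
tangent length = C·cosβ = 85.7146
L = (r1+r2)·wrap + 2·C·cosβ = 7·3.3046 + 2·85.7146 = 194.5612

L=194.561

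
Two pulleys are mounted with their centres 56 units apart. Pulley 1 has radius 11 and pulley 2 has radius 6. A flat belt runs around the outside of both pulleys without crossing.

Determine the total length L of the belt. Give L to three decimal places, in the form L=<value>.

L=165.854

open belt: β = asin((r2−r1)/C) = asin(-5/56) = -5.1225°
wrap1 = π − 2β = 190.2450°
wrap2 = π + 2β = 169.7550°
tangent length = C·cosβ = 55.7763
L = r1·wrap1 + r2·wrap2 + 2·C·cosβ = 11·3.3204 + 6·2.9628 + 2·55.7763 = 165.8538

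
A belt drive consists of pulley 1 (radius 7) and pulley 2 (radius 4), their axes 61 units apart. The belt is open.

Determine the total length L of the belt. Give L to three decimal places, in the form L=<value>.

open belt: β = asin((r2−r1)/C) = asin(-3/61) = -2.8190°
wrap1 = π − 2β = 185.6379°
wrap2 = π + 2β = 174.3621°
tangent length = C·cosβ = 60.9262
L = r1·wrap1 + r2·wrap2 + 2·C·cosβ = 7·3.2400 + 4·3.0432 + 2·60.9262 = 156.7051

L=156.705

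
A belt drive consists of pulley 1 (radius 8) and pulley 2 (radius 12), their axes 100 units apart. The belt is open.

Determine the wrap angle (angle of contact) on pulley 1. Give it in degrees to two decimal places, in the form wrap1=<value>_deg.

open belt: β = asin((r2−r1)/C) = asin(4/100) = 2.2924°
wrap1 = π − 2β = 175.4151°
wrap2 = π + 2β = 184.5849°

wrap1=175.42_deg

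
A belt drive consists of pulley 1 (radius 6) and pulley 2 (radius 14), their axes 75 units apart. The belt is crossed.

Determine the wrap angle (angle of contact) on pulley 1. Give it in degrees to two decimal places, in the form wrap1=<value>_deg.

crossed belt: β = asin((r1+r2)/C) = asin(20/75) = 15.4660°
wrap1 = wrap2 = π + 2β = 210.9320°

wrap1=210.93_deg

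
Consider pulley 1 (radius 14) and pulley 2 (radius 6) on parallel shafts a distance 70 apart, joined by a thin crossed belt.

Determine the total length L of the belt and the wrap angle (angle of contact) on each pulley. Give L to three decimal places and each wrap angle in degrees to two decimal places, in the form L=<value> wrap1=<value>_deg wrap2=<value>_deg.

L=208.586 wrap1=213.20_deg wrap2=213.20_deg

crossed belt: β = asin((r1+r2)/C) = asin(20/70) = 16.6015°
wrap1 = wrap2 = π + 2β = 213.2031°
tangent length = C·cosβ = 67.0820
L = (r1+r2)·wrap + 2·C·cosβ = 20·3.7211 + 2·67.0820 = 208.5860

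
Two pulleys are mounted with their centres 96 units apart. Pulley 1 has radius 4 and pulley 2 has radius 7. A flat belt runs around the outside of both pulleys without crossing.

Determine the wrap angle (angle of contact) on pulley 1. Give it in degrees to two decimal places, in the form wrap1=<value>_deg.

wrap1=176.42_deg

open belt: β = asin((r2−r1)/C) = asin(3/96) = 1.7908°
wrap1 = π − 2β = 176.4184°
wrap2 = π + 2β = 183.5816°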